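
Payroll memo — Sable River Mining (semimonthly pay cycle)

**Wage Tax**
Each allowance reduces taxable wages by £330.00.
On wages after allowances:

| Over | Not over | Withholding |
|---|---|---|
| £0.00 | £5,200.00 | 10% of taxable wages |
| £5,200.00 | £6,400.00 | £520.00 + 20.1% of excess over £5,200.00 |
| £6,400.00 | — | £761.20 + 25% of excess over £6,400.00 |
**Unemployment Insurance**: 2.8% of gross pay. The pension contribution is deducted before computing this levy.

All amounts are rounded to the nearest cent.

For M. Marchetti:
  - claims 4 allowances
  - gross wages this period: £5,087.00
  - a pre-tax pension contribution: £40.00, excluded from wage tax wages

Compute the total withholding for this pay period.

£514.02

Wage Tax: taxable = £5,087.00 − £40.00 − 4×£330.00 = £3,727.00
  10% × £3,727.00 = £372.70
Unemployment Insurance: 2.8% × £5,047.00 = £141.32
Total: £372.70 + £141.32 = £514.02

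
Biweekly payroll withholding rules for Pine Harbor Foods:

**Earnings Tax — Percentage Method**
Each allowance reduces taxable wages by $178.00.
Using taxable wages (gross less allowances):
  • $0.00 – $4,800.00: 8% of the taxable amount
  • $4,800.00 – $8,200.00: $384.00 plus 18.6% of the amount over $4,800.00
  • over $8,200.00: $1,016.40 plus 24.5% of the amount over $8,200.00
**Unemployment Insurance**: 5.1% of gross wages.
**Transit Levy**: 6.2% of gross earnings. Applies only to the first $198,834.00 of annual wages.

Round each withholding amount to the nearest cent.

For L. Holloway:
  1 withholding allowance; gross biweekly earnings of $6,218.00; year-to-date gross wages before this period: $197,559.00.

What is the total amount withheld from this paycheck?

Earnings Tax: taxable = $6,218.00 − 1×$178.00 = $6,040.00
  $384.00 + 18.6% × ($6,040.00 − $4,800.00) = $384.00 + 18.6% × $1,240.00 = $614.64
Unemployment Insurance: 5.1% × $6,218.00 = $317.12
Transit Levy: cap $198,834.00 − YTD $197,559.00 = $1,275.00 subject; 6.2% × $1,275.00 = $79.05
Total: $614.64 + $317.12 + $79.05 = $1,010.81

$1,010.81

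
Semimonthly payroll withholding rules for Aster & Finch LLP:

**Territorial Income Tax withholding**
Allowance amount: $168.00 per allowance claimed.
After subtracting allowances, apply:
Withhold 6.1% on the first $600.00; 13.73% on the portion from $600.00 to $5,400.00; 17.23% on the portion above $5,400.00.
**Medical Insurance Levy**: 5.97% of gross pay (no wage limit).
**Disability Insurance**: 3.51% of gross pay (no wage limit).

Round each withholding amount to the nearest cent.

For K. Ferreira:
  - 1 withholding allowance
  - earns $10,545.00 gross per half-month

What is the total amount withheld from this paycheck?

Territorial Income Tax: taxable = $10,545.00 − 1×$168.00 = $10,377.00
  $695.64 + 17.23% × ($10,377.00 − $5,400.00) = $695.64 + 17.23% × $4,977.00 = $1,553.18
Medical Insurance Levy: 5.97% × $10,545.00 = $629.54
Disability Insurance: 3.51% × $10,545.00 = $370.13
Total: $1,553.18 + $629.54 + $370.13 = $2,552.85

$2,552.85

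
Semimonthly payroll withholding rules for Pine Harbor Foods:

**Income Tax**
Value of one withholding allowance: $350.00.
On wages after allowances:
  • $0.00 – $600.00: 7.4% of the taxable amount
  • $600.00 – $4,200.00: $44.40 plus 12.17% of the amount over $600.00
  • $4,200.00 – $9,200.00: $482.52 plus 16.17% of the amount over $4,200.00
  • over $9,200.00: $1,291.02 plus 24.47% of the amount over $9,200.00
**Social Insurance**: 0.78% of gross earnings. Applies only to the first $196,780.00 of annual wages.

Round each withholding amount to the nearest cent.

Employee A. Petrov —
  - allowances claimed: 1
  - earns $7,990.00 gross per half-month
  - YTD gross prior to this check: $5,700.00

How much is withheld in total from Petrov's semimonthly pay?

$1,101.09

Income Tax: taxable = $7,990.00 − 1×$350.00 = $7,640.00
  $482.52 + 16.17% × ($7,640.00 − $4,200.00) = $482.52 + 16.17% × $3,440.00 = $1,038.77
Social Insurance: 0.78% × $7,990.00 = $62.32
Total: $1,038.77 + $62.32 = $1,101.09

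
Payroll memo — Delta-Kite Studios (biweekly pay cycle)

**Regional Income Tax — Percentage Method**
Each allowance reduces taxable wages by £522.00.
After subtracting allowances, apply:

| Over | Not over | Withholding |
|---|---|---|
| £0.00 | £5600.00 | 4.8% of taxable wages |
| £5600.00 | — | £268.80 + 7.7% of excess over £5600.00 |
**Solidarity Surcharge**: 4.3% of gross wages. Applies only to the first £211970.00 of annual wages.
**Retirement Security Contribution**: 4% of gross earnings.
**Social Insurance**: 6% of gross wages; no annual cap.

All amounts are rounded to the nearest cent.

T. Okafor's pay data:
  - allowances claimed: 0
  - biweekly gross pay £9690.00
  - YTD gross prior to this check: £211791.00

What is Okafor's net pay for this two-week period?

Regional Income Tax: taxable = £9690.00
  £268.80 + 7.7% × (£9690.00 − £5600.00) = £268.80 + 7.7% × £4090.00 = £583.73
Solidarity Surcharge: cap £211970.00 − YTD £211791.00 = £179.00 subject; 4.3% × £179.00 = £7.70
Retirement Security Contribution: 4% × £9690.00 = £387.60
Social Insurance: 6% × £9690.00 = £581.40
Total withheld: £583.73 + £7.70 + £387.60 + £581.40 = £1560.43
Net pay: £9690.00 − £1560.43 = £8129.57

£8129.57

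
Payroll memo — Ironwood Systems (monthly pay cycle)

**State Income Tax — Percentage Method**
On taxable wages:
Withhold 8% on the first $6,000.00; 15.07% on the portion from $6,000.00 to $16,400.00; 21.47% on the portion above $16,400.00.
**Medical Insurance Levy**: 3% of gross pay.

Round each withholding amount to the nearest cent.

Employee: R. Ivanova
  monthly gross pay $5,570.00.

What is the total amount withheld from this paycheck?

State Income Tax: taxable = $5,570.00
  8% × $5,570.00 = $445.60
Medical Insurance Levy: 3% × $5,570.00 = $167.10
Total: $445.60 + $167.10 = $612.70

$612.70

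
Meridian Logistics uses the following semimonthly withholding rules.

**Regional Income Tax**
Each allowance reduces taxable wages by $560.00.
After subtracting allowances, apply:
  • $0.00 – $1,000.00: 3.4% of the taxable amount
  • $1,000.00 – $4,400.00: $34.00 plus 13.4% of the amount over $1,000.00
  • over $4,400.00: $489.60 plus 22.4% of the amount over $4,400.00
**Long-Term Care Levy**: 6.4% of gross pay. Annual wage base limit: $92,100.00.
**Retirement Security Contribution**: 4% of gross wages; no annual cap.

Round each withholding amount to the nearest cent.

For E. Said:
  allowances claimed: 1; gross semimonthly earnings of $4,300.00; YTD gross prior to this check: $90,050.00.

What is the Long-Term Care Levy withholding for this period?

Long-Term Care Levy: cap $92,100.00 − YTD $90,050.00 = $2,050.00 subject; 6.4% × $2,050.00 = $131.20

$131.20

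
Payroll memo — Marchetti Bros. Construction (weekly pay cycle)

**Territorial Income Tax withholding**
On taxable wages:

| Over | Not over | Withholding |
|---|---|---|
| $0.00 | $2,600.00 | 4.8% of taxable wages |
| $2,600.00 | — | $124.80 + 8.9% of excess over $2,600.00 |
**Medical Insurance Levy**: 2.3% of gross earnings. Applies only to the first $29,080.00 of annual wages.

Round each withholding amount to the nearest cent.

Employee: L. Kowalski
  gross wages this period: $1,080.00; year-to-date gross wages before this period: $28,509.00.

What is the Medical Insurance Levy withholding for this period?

$13.13

Medical Insurance Levy: cap $29,080.00 − YTD $28,509.00 = $571.00 subject; 2.3% × $571.00 = $13.13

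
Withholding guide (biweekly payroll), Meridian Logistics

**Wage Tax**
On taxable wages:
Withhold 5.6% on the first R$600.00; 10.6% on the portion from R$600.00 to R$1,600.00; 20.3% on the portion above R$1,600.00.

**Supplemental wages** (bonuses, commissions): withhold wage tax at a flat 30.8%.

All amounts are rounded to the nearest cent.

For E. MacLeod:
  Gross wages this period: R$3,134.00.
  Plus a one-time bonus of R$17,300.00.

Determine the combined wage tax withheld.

Wage Tax: taxable = R$3,134.00
  R$139.60 + 20.3% × (R$3,134.00 − R$1,600.00) = R$139.60 + 20.3% × R$1,534.00 = R$451.00
Supplemental (30.8% flat on bonus): 30.8% × R$17,300.00 = R$5,328.40
Total wage tax: R$451.00 + R$5,328.40 = R$5,779.40

R$5,779.40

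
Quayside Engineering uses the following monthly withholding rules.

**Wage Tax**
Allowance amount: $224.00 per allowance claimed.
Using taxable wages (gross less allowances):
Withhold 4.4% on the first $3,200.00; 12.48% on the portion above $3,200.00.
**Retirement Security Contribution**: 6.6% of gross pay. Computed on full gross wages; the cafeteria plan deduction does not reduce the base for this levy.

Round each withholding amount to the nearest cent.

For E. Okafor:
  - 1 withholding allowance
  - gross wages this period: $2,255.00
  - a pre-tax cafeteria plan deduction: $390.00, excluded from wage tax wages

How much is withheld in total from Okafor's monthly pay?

Wage Tax: taxable = $2,255.00 − $390.00 − 1×$224.00 = $1,641.00
  4.4% × $1,641.00 = $72.20
Retirement Security Contribution: 6.6% × $2,255.00 = $148.83
Total: $72.20 + $148.83 = $221.03

$221.03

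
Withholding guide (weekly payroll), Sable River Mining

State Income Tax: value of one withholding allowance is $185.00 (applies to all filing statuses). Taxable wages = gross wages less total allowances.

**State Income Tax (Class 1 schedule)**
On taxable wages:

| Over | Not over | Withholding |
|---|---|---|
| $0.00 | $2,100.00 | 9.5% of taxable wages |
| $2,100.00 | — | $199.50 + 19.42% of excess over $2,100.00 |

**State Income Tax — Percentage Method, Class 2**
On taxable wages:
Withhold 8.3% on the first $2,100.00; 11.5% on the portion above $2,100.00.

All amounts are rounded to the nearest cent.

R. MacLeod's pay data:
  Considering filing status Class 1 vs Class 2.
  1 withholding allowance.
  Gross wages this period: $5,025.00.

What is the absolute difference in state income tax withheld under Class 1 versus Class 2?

$242.21

State Income Tax (Class 1): taxable = $5,025.00 − 1×$185.00 = $4,840.00
  $199.50 + 19.42% × ($4,840.00 − $2,100.00) = $199.50 + 19.42% × $2,740.00 = $731.61
State Income Tax (Class 2): taxable = $5,025.00 − 1×$185.00 = $4,840.00
  $174.30 + 11.5% × ($4,840.00 − $2,100.00) = $174.30 + 11.5% × $2,740.00 = $489.40
Difference: |$731.61 − $489.40| = $242.21 (higher under Class 1)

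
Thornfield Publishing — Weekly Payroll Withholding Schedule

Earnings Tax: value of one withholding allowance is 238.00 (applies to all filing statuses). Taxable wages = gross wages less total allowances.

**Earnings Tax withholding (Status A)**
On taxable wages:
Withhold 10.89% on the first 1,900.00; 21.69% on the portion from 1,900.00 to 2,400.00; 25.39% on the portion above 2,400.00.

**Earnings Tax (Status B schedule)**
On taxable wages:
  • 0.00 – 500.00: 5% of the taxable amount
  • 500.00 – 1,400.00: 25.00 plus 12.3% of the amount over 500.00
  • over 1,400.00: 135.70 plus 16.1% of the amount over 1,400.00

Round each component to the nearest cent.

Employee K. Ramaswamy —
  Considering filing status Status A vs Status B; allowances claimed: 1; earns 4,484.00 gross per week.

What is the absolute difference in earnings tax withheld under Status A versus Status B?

Earnings Tax (Status A): taxable = 4,484.00 − 1×238.00 = 4,246.00
  315.36 + 25.39% × (4,246.00 − 2,400.00) = 315.36 + 25.39% × 1,846.00 = 784.06
Earnings Tax (Status B): taxable = 4,484.00 − 1×238.00 = 4,246.00
  135.70 + 16.1% × (4,246.00 − 1,400.00) = 135.70 + 16.1% × 2,846.00 = 593.91
Difference: |784.06 − 593.91| = 190.15 (higher under Status A)

190.15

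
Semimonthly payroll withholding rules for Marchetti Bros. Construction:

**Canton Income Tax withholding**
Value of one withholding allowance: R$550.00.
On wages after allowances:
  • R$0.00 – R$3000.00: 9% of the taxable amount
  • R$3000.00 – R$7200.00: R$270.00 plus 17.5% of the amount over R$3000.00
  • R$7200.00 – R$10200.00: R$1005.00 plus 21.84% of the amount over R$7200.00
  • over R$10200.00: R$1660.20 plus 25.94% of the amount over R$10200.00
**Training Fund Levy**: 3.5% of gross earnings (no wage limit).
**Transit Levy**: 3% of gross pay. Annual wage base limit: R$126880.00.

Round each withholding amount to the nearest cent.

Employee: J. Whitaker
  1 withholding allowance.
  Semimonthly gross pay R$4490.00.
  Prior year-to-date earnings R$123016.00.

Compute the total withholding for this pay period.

R$707.57

Canton Income Tax: taxable = R$4490.00 − 1×R$550.00 = R$3940.00
  R$270.00 + 17.5% × (R$3940.00 − R$3000.00) = R$270.00 + 17.5% × R$940.00 = R$434.50
Training Fund Levy: 3.5% × R$4490.00 = R$157.15
Transit Levy: cap R$126880.00 − YTD R$123016.00 = R$3864.00 subject; 3% × R$3864.00 = R$115.92
Total: R$434.50 + R$157.15 + R$115.92 = R$707.57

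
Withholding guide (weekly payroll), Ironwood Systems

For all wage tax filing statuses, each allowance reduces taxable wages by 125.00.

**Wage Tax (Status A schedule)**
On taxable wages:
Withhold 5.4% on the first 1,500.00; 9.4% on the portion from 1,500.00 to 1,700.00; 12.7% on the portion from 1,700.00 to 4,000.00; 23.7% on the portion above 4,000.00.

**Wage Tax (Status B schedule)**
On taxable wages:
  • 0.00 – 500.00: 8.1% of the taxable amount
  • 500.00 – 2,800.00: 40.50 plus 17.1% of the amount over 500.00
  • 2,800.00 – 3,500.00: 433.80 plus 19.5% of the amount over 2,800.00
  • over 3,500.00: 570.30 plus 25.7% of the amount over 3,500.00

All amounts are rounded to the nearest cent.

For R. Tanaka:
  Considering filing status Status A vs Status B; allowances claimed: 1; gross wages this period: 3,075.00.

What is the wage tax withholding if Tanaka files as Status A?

Wage Tax (Status A): taxable = 3,075.00 − 1×125.00 = 2,950.00
  99.80 + 12.7% × (2,950.00 − 1,700.00) = 99.80 + 12.7% × 1,250.00 = 258.55

258.55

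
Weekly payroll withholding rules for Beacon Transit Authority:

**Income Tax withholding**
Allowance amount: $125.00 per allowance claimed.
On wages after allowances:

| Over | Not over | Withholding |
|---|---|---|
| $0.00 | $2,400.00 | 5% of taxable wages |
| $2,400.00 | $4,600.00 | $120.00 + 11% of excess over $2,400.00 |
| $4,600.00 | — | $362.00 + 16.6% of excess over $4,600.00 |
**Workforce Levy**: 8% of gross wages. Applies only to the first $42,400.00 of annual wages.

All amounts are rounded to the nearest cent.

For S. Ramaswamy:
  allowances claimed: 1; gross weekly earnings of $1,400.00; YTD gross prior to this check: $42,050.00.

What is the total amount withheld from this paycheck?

Income Tax: taxable = $1,400.00 − 1×$125.00 = $1,275.00
  5% × $1,275.00 = $63.75
Workforce Levy: cap $42,400.00 − YTD $42,050.00 = $350.00 subject; 8% × $350.00 = $28.00
Total: $63.75 + $28.00 = $91.75

$91.75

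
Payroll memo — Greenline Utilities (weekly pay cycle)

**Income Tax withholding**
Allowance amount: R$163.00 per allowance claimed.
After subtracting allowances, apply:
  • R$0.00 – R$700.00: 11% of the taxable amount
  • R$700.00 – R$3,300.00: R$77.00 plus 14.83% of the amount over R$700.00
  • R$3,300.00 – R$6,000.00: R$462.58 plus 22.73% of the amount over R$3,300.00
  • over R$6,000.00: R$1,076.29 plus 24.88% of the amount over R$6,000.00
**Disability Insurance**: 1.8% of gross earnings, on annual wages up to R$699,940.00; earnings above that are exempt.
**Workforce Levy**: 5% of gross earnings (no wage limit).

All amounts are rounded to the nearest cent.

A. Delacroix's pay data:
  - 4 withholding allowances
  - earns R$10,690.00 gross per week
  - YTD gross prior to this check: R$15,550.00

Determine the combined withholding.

Income Tax: taxable = R$10,690.00 − 4×R$163.00 = R$10,038.00
  R$1,076.29 + 24.88% × (R$10,038.00 − R$6,000.00) = R$1,076.29 + 24.88% × R$4,038.00 = R$2,080.94
Disability Insurance: 1.8% × R$10,690.00 = R$192.42
Workforce Levy: 5% × R$10,690.00 = R$534.50
Total: R$2,080.94 + R$192.42 + R$534.50 = R$2,807.86

R$2,807.86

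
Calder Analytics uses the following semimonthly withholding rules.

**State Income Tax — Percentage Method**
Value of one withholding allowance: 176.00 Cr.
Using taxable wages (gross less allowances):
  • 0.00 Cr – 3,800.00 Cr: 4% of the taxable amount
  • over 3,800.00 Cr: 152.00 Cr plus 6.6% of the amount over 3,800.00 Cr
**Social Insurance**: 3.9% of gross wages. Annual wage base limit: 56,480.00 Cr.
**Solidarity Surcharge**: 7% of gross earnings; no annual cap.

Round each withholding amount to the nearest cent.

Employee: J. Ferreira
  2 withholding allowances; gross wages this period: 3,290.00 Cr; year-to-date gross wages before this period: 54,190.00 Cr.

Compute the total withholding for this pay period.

State Income Tax: taxable = 3,290.00 Cr − 2×176.00 Cr = 2,938.00 Cr
  4% × 2,938.00 Cr = 117.52 Cr
Social Insurance: cap 56,480.00 Cr − YTD 54,190.00 Cr = 2,290.00 Cr subject; 3.9% × 2,290.00 Cr = 89.31 Cr
Solidarity Surcharge: 7% × 3,290.00 Cr = 230.30 Cr
Total: 117.52 Cr + 89.31 Cr + 230.30 Cr = 437.13 Cr

437.13 Cr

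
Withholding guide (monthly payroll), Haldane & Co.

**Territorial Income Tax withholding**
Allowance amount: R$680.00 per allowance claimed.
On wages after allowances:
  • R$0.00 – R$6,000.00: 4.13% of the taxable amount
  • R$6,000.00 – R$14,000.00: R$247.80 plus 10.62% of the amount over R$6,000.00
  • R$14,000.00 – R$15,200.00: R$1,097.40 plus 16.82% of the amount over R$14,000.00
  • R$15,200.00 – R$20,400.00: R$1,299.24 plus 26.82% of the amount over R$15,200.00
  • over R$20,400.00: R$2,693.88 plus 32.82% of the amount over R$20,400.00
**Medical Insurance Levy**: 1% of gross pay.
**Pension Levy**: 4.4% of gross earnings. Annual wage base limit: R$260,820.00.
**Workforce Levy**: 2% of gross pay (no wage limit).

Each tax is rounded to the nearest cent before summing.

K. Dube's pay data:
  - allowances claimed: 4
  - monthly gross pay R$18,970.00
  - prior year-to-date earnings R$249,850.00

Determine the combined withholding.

Territorial Income Tax: taxable = R$18,970.00 − 4×R$680.00 = R$16,250.00
  R$1,299.24 + 26.82% × (R$16,250.00 − R$15,200.00) = R$1,299.24 + 26.82% × R$1,050.00 = R$1,580.85
Medical Insurance Levy: 1% × R$18,970.00 = R$189.70
Pension Levy: cap R$260,820.00 − YTD R$249,850.00 = R$10,970.00 subject; 4.4% × R$10,970.00 = R$482.68
Workforce Levy: 2% × R$18,970.00 = R$379.40
Total: R$1,580.85 + R$189.70 + R$482.68 + R$379.40 = R$2,632.63

R$2,632.63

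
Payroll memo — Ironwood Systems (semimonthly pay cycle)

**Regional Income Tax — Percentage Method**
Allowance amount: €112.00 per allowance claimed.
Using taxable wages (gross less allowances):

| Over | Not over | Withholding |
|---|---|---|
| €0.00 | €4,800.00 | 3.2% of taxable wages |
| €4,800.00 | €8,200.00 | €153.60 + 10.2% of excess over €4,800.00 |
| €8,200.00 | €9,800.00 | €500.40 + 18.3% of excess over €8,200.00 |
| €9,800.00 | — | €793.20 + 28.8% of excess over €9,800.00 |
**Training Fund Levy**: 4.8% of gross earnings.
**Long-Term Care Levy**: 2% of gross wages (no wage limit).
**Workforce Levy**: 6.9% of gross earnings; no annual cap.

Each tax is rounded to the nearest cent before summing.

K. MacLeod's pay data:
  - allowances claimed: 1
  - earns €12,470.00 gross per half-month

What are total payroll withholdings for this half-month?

Regional Income Tax: taxable = €12,470.00 − 1×€112.00 = €12,358.00
  €793.20 + 28.8% × (€12,358.00 − €9,800.00) = €793.20 + 28.8% × €2,558.00 = €1,529.90
Training Fund Levy: 4.8% × €12,470.00 = €598.56
Long-Term Care Levy: 2% × €12,470.00 = €249.40
Workforce Levy: 6.9% × €12,470.00 = €860.43
Total: €1,529.90 + €598.56 + €249.40 + €860.43 = €3,238.29

€3,238.29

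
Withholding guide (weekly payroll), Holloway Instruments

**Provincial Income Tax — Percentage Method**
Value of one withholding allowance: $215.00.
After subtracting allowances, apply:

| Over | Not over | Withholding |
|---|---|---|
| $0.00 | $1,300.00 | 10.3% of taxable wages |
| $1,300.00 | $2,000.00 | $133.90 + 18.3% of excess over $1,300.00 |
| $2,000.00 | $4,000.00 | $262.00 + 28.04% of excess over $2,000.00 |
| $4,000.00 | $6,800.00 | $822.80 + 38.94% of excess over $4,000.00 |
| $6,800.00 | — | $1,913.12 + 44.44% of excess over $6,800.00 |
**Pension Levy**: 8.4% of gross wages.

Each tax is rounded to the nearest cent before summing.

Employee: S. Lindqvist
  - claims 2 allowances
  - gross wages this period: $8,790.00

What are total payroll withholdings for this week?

$3,344.74

Provincial Income Tax: taxable = $8,790.00 − 2×$215.00 = $8,360.00
  $1,913.12 + 44.44% × ($8,360.00 − $6,800.00) = $1,913.12 + 44.44% × $1,560.00 = $2,606.38
Pension Levy: 8.4% × $8,790.00 = $738.36
Total: $2,606.38 + $738.36 = $3,344.74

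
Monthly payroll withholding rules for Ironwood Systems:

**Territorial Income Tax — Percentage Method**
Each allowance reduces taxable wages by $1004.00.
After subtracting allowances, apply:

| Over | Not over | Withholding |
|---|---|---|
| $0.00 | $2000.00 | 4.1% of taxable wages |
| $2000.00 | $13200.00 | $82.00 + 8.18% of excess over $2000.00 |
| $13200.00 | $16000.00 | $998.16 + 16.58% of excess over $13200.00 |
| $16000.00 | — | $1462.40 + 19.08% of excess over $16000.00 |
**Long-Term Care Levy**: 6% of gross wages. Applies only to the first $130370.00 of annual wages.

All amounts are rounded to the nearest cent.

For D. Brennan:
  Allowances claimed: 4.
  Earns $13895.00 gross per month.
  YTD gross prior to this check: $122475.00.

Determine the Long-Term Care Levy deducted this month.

$473.70

Long-Term Care Levy: cap $130370.00 − YTD $122475.00 = $7895.00 subject; 6% × $7895.00 = $473.70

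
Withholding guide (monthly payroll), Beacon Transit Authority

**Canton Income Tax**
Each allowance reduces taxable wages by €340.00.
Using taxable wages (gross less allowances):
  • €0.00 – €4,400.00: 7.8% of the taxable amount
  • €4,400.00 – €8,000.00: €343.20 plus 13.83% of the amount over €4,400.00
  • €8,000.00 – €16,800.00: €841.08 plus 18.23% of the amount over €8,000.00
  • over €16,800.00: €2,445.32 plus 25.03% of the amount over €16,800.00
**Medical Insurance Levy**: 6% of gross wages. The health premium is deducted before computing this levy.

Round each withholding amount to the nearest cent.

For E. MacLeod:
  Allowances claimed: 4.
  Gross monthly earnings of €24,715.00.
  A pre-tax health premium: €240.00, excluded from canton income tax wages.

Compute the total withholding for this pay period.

Canton Income Tax: taxable = €24,715.00 − €240.00 − 4×€340.00 = €23,115.00
  €2,445.32 + 25.03% × (€23,115.00 − €16,800.00) = €2,445.32 + 25.03% × €6,315.00 = €4,025.96
Medical Insurance Levy: 6% × €24,475.00 = €1,468.50
Total: €4,025.96 + €1,468.50 = €5,494.46

€5,494.46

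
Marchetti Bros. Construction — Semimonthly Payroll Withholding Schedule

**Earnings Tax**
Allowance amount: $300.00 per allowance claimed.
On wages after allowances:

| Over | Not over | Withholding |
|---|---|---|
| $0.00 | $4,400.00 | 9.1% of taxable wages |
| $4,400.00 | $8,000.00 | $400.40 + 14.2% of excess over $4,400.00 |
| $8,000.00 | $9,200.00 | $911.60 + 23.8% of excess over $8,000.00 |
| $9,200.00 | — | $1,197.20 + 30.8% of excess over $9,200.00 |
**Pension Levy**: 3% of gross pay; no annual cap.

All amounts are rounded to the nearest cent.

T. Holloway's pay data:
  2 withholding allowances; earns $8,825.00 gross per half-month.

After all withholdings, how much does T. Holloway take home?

Earnings Tax: taxable = $8,825.00 − 2×$300.00 = $8,225.00
  $911.60 + 23.8% × ($8,225.00 − $8,000.00) = $911.60 + 23.8% × $225.00 = $965.15
Pension Levy: 3% × $8,825.00 = $264.75
Total withheld: $965.15 + $264.75 = $1,229.90
Net pay: $8,825.00 − $1,229.90 = $7,595.10

$7,595.10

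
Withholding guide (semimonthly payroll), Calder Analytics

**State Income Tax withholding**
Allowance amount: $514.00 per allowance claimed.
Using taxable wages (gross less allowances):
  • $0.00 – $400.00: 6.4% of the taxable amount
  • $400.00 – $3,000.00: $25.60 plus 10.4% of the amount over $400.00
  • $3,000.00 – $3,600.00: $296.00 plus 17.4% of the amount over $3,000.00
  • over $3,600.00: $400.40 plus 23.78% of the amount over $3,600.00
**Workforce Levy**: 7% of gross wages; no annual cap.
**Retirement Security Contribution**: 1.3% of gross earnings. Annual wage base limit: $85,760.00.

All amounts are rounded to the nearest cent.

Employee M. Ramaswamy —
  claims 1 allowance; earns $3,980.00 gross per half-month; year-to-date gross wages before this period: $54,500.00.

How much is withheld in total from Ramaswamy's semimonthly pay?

$707.42

State Income Tax: taxable = $3,980.00 − 1×$514.00 = $3,466.00
  $296.00 + 17.4% × ($3,466.00 − $3,000.00) = $296.00 + 17.4% × $466.00 = $377.08
Workforce Levy: 7% × $3,980.00 = $278.60
Retirement Security Contribution: 1.3% × $3,980.00 = $51.74
Total: $377.08 + $278.60 + $51.74 = $707.42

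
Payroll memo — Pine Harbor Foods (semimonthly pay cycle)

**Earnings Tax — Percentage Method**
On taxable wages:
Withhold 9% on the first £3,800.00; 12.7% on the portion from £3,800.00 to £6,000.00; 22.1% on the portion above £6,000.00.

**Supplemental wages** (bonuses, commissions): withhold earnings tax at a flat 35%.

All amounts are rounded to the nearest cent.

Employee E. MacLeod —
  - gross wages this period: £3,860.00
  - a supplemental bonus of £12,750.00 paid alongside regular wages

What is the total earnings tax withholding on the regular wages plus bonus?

£4,812.12

Earnings Tax: taxable = £3,860.00
  £342.00 + 12.7% × (£3,860.00 − £3,800.00) = £342.00 + 12.7% × £60.00 = £349.62
Supplemental (35% flat on bonus): 35% × £12,750.00 = £4,462.50
Total earnings tax: £349.62 + £4,462.50 = £4,812.12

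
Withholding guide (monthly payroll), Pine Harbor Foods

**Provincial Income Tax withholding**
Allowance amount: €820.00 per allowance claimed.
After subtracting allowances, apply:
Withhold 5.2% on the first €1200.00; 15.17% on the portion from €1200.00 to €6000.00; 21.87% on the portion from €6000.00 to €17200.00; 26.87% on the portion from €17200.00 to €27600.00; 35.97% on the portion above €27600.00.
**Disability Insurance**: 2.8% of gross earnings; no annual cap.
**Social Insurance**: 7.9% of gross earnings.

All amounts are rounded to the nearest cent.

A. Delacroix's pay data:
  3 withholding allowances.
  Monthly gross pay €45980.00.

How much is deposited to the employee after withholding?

€29299.24

Provincial Income Tax: taxable = €45980.00 − 3×€820.00 = €43520.00
  €6034.48 + 35.97% × (€43520.00 − €27600.00) = €6034.48 + 35.97% × €15920.00 = €11760.90
Disability Insurance: 2.8% × €45980.00 = €1287.44
Social Insurance: 7.9% × €45980.00 = €3632.42
Total withheld: €11760.90 + €1287.44 + €3632.42 = €16680.76
Net pay: €45980.00 − €16680.76 = €29299.24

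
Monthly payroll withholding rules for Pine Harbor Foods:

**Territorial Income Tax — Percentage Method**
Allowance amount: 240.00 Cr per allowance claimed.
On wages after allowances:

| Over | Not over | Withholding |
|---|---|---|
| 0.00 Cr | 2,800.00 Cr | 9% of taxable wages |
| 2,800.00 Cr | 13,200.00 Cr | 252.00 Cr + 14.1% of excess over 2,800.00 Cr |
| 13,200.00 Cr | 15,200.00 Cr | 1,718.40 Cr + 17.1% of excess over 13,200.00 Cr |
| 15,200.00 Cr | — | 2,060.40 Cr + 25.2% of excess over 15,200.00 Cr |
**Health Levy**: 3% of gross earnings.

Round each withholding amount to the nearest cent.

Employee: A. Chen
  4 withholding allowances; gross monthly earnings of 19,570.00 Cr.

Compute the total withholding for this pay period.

3,506.82 Cr

Territorial Income Tax: taxable = 19,570.00 Cr − 4×240.00 Cr = 18,610.00 Cr
  2,060.40 Cr + 25.2% × (18,610.00 Cr − 15,200.00 Cr) = 2,060.40 Cr + 25.2% × 3,410.00 Cr = 2,919.72 Cr
Health Levy: 3% × 19,570.00 Cr = 587.10 Cr
Total: 2,919.72 Cr + 587.10 Cr = 3,506.82 Cr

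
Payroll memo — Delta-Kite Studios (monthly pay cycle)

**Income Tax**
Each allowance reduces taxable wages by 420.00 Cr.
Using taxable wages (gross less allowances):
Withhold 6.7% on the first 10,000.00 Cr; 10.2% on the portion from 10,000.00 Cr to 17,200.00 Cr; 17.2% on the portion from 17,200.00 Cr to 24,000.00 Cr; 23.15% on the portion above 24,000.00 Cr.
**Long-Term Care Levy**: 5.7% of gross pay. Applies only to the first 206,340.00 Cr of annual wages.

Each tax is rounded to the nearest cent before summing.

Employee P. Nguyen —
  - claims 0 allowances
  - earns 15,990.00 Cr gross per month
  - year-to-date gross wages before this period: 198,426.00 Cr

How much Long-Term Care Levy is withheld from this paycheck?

Long-Term Care Levy: cap 206,340.00 Cr − YTD 198,426.00 Cr = 7,914.00 Cr subject; 5.7% × 7,914.00 Cr = 451.10 Cr

451.10 Cr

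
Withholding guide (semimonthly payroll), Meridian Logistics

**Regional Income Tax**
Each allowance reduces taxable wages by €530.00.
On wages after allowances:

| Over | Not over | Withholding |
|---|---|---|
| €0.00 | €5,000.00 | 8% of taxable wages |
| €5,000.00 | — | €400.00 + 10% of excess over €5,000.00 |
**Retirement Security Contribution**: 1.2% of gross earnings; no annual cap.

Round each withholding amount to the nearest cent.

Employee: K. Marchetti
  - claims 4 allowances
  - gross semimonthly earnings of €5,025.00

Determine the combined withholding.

Regional Income Tax: taxable = €5,025.00 − 4×€530.00 = €2,905.00
  8% × €2,905.00 = €232.40
Retirement Security Contribution: 1.2% × €5,025.00 = €60.30
Total: €232.40 + €60.30 = €292.70

€292.70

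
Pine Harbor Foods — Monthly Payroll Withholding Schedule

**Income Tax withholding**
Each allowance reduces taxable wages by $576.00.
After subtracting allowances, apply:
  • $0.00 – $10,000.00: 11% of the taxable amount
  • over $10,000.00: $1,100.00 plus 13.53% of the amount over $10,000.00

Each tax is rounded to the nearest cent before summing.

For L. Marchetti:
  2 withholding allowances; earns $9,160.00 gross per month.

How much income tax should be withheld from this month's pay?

Income Tax: taxable = $9,160.00 − 2×$576.00 = $8,008.00
  11% × $8,008.00 = $880.88

$880.88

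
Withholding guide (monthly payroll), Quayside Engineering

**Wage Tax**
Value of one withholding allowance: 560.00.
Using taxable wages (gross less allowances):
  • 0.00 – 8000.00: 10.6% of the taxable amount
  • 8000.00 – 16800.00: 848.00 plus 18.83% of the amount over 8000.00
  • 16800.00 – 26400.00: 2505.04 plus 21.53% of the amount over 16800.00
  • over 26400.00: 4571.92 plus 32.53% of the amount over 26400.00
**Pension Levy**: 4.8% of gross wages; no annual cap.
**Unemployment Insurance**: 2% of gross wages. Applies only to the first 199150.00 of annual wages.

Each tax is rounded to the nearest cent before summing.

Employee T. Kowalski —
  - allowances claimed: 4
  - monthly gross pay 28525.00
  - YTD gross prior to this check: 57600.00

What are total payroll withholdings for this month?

6486.86

Wage Tax: taxable = 28525.00 − 4×560.00 = 26285.00
  2505.04 + 21.53% × (26285.00 − 16800.00) = 2505.04 + 21.53% × 9485.00 = 4547.16
Pension Levy: 4.8% × 28525.00 = 1369.20
Unemployment Insurance: 2% × 28525.00 = 570.50
Total: 4547.16 + 1369.20 + 570.50 = 6486.86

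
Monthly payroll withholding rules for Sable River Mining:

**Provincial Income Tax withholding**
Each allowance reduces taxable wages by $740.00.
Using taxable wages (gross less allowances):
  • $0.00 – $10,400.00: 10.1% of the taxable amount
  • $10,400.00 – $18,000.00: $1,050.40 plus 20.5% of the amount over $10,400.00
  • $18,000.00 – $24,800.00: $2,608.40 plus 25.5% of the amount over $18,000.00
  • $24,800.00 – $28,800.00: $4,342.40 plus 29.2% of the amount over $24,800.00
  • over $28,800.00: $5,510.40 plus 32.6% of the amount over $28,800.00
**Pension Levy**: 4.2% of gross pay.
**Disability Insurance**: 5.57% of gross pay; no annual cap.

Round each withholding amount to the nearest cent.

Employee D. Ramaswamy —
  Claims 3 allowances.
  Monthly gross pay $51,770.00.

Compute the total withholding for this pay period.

Provincial Income Tax: taxable = $51,770.00 − 3×$740.00 = $49,550.00
  $5,510.40 + 32.6% × ($49,550.00 − $28,800.00) = $5,510.40 + 32.6% × $20,750.00 = $12,274.90
Pension Levy: 4.2% × $51,770.00 = $2,174.34
Disability Insurance: 5.57% × $51,770.00 = $2,883.59
Total: $12,274.90 + $2,174.34 + $2,883.59 = $17,332.83

$17,332.83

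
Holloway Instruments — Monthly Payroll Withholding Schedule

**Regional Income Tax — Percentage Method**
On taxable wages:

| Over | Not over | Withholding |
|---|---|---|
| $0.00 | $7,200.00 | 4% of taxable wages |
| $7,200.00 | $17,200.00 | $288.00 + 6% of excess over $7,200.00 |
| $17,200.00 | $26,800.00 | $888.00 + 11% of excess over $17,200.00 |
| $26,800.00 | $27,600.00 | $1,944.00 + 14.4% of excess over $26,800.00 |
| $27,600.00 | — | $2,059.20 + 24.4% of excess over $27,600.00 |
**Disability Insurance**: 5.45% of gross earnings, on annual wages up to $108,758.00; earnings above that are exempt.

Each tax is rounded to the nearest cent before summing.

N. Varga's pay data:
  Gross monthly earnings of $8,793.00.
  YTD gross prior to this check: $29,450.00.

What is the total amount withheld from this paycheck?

$862.80

Regional Income Tax: taxable = $8,793.00
  $288.00 + 6% × ($8,793.00 − $7,200.00) = $288.00 + 6% × $1,593.00 = $383.58
Disability Insurance: 5.45% × $8,793.00 = $479.22
Total: $383.58 + $479.22 = $862.80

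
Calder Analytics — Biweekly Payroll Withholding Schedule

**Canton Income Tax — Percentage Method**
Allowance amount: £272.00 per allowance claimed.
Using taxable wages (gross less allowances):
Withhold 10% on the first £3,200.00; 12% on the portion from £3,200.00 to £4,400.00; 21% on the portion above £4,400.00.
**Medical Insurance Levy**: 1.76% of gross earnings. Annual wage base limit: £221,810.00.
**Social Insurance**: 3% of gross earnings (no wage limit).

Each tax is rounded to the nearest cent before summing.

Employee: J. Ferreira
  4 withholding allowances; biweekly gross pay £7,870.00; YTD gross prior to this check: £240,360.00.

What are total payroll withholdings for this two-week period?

Canton Income Tax: taxable = £7,870.00 − 4×£272.00 = £6,782.00
  £464.00 + 21% × (£6,782.00 − £4,400.00) = £464.00 + 21% × £2,382.00 = £964.22
Medical Insurance Levy: YTD £240,360.00 ≥ cap £221,810.00 → £0.00
Social Insurance: 3% × £7,870.00 = £236.10
Total: £964.22 + £0.00 + £236.10 = £1,200.32

£1,200.32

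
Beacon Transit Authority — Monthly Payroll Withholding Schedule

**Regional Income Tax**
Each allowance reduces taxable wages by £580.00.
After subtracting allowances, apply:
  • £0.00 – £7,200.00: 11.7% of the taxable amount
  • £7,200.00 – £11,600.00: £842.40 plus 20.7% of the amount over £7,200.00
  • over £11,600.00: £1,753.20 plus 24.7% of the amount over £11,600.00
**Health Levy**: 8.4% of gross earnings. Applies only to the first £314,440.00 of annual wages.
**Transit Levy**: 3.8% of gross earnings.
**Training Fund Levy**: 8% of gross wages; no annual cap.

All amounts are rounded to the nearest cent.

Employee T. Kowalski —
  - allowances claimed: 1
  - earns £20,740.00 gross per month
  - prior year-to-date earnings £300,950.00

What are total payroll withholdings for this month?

£7,448.00

Regional Income Tax: taxable = £20,740.00 − 1×£580.00 = £20,160.00
  £1,753.20 + 24.7% × (£20,160.00 − £11,600.00) = £1,753.20 + 24.7% × £8,560.00 = £3,867.52
Health Levy: cap £314,440.00 − YTD £300,950.00 = £13,490.00 subject; 8.4% × £13,490.00 = £1,133.16
Transit Levy: 3.8% × £20,740.00 = £788.12
Training Fund Levy: 8% × £20,740.00 = £1,659.20
Total: £3,867.52 + £1,133.16 + £788.12 + £1,659.20 = £7,448.00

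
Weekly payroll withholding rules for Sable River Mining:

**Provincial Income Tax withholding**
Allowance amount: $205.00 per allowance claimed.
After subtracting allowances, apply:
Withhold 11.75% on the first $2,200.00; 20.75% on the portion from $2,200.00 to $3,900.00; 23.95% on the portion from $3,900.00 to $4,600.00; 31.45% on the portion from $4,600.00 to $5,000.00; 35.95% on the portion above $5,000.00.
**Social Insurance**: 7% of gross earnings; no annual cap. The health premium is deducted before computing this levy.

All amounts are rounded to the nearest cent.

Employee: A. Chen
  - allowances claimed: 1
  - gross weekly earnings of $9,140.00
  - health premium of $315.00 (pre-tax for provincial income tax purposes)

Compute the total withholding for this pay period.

Provincial Income Tax: taxable = $9,140.00 − $315.00 − 1×$205.00 = $8,620.00
  $904.70 + 35.95% × ($8,620.00 − $5,000.00) = $904.70 + 35.95% × $3,620.00 = $2,206.09
Social Insurance: 7% × $8,825.00 = $617.75
Total: $2,206.09 + $617.75 = $2,823.84

$2,823.84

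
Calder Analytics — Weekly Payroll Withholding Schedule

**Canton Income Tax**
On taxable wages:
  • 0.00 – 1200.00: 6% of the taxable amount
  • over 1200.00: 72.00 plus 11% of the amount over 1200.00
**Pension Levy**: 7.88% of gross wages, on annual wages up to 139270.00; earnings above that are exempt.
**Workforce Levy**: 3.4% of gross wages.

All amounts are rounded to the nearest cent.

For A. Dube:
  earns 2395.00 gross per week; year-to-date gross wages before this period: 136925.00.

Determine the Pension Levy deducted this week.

Pension Levy: cap 139270.00 − YTD 136925.00 = 2345.00 subject; 7.88% × 2345.00 = 184.79

184.79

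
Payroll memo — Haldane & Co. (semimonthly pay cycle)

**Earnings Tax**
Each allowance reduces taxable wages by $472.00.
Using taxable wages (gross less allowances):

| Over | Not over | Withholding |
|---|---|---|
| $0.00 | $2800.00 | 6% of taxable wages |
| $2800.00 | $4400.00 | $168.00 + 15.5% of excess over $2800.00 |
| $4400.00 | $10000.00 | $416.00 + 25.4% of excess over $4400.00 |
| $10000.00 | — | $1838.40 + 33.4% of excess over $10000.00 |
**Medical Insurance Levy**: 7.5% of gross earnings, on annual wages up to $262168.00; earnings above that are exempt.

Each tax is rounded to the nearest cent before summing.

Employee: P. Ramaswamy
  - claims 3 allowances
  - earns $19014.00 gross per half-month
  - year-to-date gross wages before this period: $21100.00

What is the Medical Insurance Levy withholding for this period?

$1426.05

Medical Insurance Levy: 7.5% × $19014.00 = $1426.05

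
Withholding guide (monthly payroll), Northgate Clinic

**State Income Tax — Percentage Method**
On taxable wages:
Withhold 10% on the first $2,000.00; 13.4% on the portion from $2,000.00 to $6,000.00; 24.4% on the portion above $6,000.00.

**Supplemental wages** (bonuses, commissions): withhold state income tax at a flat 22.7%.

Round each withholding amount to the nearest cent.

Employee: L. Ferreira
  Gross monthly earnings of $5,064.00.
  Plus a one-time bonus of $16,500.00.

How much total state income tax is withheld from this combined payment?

$4,356.08

State Income Tax: taxable = $5,064.00
  $200.00 + 13.4% × ($5,064.00 − $2,000.00) = $200.00 + 13.4% × $3,064.00 = $610.58
Supplemental (22.7% flat on bonus): 22.7% × $16,500.00 = $3,745.50
Total state income tax: $610.58 + $3,745.50 = $4,356.08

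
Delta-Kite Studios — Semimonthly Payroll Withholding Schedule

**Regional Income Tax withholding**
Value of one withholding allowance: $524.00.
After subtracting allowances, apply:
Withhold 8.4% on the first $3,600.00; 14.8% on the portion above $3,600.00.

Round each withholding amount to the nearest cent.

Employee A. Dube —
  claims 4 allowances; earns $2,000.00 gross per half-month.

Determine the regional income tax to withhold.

Regional Income Tax: taxable = $2,000.00 − 4×$524.00 = $-96.00
  Taxable ≤ 0 → $0.00

$0.00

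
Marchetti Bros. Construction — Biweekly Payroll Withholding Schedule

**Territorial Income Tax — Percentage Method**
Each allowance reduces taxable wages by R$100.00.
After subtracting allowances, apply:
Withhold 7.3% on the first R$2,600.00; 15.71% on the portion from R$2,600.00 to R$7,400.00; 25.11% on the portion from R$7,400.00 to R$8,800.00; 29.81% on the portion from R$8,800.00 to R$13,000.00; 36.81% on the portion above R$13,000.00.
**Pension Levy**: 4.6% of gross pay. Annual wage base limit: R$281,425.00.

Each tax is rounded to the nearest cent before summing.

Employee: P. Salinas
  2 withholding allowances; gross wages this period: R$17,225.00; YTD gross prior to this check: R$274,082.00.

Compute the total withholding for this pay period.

R$4,366.82

Territorial Income Tax: taxable = R$17,225.00 − 2×R$100.00 = R$17,025.00
  R$2,547.44 + 36.81% × (R$17,025.00 − R$13,000.00) = R$2,547.44 + 36.81% × R$4,025.00 = R$4,029.04
Pension Levy: cap R$281,425.00 − YTD R$274,082.00 = R$7,343.00 subject; 4.6% × R$7,343.00 = R$337.78
Total: R$4,029.04 + R$337.78 = R$4,366.82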